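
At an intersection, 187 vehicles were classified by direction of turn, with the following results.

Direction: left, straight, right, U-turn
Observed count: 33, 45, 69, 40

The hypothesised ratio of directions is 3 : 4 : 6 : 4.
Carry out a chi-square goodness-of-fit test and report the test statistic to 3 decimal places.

0.523

Ratio total = 17. Expected counts: 187×3/17 = 33, 187×4/17 = 44, 187×6/17 = 66, 187×4/17 = 44.
cat           O        E   (O−E)²/E
left         33       33     0.0000
straight     45       44     0.0227
right        69       66     0.1364
U-turn       40       44     0.3636
Sum = 0.523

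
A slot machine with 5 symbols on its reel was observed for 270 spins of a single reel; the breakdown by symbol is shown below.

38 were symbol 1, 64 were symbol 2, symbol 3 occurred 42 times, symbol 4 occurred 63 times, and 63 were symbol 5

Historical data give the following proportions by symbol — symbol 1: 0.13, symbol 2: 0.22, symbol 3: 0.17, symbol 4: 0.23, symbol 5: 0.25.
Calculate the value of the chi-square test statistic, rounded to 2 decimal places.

Expected counts E_i = n·p_i: 270×0.13 = 35.1, 270×0.22 = 59.4, 270×0.17 = 45.9, 270×0.23 = 62.1, 270×0.25 = 67.5.
symbol 1: (38 − 35.1)²/35.1 = 8.41/35.1 = 0.240
symbol 2: (64 − 59.4)²/59.4 = 21.16/59.4 = 0.356
symbol 3: (42 − 45.9)²/45.9 = 15.21/45.9 = 0.331
symbol 4: (63 − 62.1)²/62.1 = 0.81/62.1 = 0.013
symbol 5: (63 − 67.5)²/67.5 = 20.25/67.5 = 0.300
Sum = 1.24

1.24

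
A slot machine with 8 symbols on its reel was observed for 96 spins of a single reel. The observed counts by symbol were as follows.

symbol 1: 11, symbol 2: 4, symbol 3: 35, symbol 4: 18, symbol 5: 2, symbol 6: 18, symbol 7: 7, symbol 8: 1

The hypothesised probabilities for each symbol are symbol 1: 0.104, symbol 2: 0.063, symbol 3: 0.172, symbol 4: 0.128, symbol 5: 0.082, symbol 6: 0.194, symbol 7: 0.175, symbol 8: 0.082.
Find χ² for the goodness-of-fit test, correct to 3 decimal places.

Expected counts E_i = n·p_i: 96×0.104 = 9.984, 96×0.063 = 6.048, 96×0.172 = 16.512, 96×0.128 = 12.288, 96×0.082 = 7.872, 96×0.194 = 18.624, 96×0.175 = 16.8, 96×0.082 = 7.872.
symbol 1: (11 − 9.984)²/9.984 = 1.032256/9.984 = 0.1034
symbol 2: (4 − 6.048)²/6.048 = 4.194304/6.048 = 0.6935
symbol 3: (35 − 16.512)²/16.512 = 341.806144/16.512 = 20.7005
symbol 4: (18 − 12.288)²/12.288 = 32.626944/12.288 = 2.6552
symbol 5: (2 − 7.872)²/7.872 = 34.480384/7.872 = 4.3801
symbol 6: (18 − 18.624)²/18.624 = 0.389376/18.624 = 0.0209
symbol 7: (7 − 16.8)²/16.8 = 96.04/16.8 = 5.7167
symbol 8: (1 − 7.872)²/7.872 = 47.224384/7.872 = 5.9990
Sum = 40.269

40.269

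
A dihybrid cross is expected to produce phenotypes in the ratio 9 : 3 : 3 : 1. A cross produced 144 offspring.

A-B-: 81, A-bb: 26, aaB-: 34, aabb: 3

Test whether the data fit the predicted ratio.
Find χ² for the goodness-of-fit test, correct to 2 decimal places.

5.85

Ratio total = 16. Expected counts: 144×9/16 = 81, 144×3/16 = 27, 144×3/16 = 27, 144×1/16 = 9.
A-B-: (81 − 81)²/81 = 0/81 = 0.000
A-bb: (26 − 27)²/27 = 1/27 = 0.037
aaB-: (34 − 27)²/27 = 49/27 = 1.815
aabb: (3 − 9)²/9 = 36/9 = 4.000
Sum = 5.85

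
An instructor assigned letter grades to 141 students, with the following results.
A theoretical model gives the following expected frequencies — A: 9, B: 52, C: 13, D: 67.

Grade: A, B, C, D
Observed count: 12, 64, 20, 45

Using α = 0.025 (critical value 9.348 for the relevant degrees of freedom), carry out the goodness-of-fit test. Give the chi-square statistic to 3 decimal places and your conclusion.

A: (12 − 9)²/9 = 9/9 = 1.0000
B: (64 − 52)²/52 = 144/52 = 2.7692
C: (20 − 13)²/13 = 49/13 = 3.7692
D: (45 − 67)²/67 = 484/67 = 7.2239
Sum = 14.762
df = 3. Since 14.762 > 9.348, we reject H₀.

14.762; reject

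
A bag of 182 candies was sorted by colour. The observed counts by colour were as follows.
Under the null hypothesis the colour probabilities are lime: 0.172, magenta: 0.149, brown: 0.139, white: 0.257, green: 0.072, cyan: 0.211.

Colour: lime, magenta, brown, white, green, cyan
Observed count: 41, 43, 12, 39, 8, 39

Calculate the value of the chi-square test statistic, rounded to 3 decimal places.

22.584

Expected counts E_i = n·p_i: 182×0.172 = 31.304, 182×0.149 = 27.118, 182×0.139 = 25.298, 182×0.257 = 46.774, 182×0.072 = 13.104, 182×0.211 = 38.402.
lime: (41 − 31.304)²/31.304 = 94.012416/31.304 = 3.0032
magenta: (43 − 27.118)²/27.118 = 252.237924/27.118 = 9.3015
brown: (12 − 25.298)²/25.298 = 176.836804/25.298 = 6.9901
white: (39 − 46.774)²/46.774 = 60.435076/46.774 = 1.2921
green: (8 − 13.104)²/13.104 = 26.050816/13.104 = 1.9880
cyan: (39 − 38.402)²/38.402 = 0.357604/38.402 = 0.0093
Sum = 22.584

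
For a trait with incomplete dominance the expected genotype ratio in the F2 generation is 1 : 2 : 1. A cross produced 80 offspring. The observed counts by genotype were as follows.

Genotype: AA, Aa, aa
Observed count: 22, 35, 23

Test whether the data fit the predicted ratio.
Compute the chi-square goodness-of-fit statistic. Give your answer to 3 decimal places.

Ratio total = 4. Expected counts: 80×1/4 = 20, 80×2/4 = 40, 80×1/4 = 20.
χ² = (22−20)²/20 + (35−40)²/40 + (23−20)²/20
   = 0.2000 + 0.6250 + 0.4500
Sum = 1.275

1.275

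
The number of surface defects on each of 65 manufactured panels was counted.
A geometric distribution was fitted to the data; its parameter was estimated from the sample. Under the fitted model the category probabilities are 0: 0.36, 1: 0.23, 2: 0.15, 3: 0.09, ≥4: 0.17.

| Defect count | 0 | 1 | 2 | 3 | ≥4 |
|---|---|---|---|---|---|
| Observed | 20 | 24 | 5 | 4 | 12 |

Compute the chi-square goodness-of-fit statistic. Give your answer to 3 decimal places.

Expected counts E_i = n·p_i: 65×0.36 = 23.4, 65×0.23 = 14.95, 65×0.15 = 9.75, 65×0.09 = 5.85, 65×0.17 = 11.05.
χ² = (20−23.4)²/23.4 + (24−14.95)²/14.95 + (5−9.75)²/9.75 + (4−5.85)²/5.85 + (12−11.05)²/11.05
   = 0.4940 + 5.4784 + 2.3141 + 0.5850 + 0.0817
Sum = 8.953

8.953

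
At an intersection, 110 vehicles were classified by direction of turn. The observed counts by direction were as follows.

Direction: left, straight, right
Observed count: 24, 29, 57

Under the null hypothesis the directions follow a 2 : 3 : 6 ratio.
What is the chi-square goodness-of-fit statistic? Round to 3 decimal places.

0.983

Ratio total = 11. Expected counts: 110×2/11 = 20, 110×3/11 = 30, 110×6/11 = 60.
left: (24 − 20)²/20 = 16/20 = 0.8000
straight: (29 − 30)²/30 = 1/30 = 0.0333
right: (57 − 60)²/60 = 9/60 = 0.1500
Sum = 0.983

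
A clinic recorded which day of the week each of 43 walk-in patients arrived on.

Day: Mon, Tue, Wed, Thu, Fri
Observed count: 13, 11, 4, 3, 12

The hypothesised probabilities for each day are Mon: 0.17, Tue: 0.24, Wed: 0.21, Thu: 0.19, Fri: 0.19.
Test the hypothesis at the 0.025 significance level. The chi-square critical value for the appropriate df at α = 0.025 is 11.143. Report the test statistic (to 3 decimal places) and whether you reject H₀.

Expected counts E_i = n·p_i: 43×0.17 = 7.31, 43×0.24 = 10.32, 43×0.21 = 9.03, 43×0.19 = 8.17, 43×0.19 = 8.17.
χ² = (13−7.31)²/7.31 + (11−10.32)²/10.32 + (4−9.03)²/9.03 + (3−8.17)²/8.17 + (12−8.17)²/8.17
   = 4.4290 + 0.0448 + 2.8019 + 3.2716 + 1.7955
Sum = 12.343
df = 4. Since 12.343 > 11.143, we reject H₀.

12.343; reject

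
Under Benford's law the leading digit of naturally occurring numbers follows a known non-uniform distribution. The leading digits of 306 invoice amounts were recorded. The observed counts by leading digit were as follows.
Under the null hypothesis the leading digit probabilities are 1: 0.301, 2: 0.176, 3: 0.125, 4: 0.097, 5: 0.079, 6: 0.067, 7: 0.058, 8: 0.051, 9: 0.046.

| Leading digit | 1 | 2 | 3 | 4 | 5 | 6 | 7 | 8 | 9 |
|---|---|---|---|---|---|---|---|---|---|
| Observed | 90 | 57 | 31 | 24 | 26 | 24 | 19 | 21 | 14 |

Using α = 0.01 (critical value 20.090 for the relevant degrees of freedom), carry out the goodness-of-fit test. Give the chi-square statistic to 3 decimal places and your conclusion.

5.381; do not reject

Expected counts E_i = n·p_i: 306×0.301 = 92.106, 306×0.176 = 53.856, 306×0.125 = 38.25, 306×0.097 = 29.682, 306×0.079 = 24.174, 306×0.067 = 20.502, 306×0.058 = 17.748, 306×0.051 = 15.606, 306×0.046 = 14.076.
1: (90 − 92.106)²/92.106 = 4.435236/92.106 = 0.0482
2: (57 − 53.856)²/53.856 = 9.884736/53.856 = 0.1835
3: (31 − 38.25)²/38.25 = 52.5625/38.25 = 1.3742
4: (24 − 29.682)²/29.682 = 32.285124/29.682 = 1.0877
5: (26 − 24.174)²/24.174 = 3.334276/24.174 = 0.1379
6: (24 − 20.502)²/20.502 = 12.236004/20.502 = 0.5968
7: (19 − 17.748)²/17.748 = 1.567504/17.748 = 0.0883
8: (21 − 15.606)²/15.606 = 29.095236/15.606 = 1.8644
9: (14 − 14.076)²/14.076 = 0.005776/14.076 = 0.0004
Sum = 5.381
df = 8. Since 5.381 < 20.090, we do not reject H₀.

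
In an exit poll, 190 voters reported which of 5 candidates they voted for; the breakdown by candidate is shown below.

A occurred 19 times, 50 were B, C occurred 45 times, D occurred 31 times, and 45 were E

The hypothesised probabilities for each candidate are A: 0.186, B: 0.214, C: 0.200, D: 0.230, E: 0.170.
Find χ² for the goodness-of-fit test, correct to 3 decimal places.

Expected counts E_i = n·p_i: 190×0.186 = 35.34, 190×0.214 = 40.66, 190×0.200 = 38, 190×0.230 = 43.7, 190×0.170 = 32.3.
A: (19 − 35.34)²/35.34 = 266.9956/35.34 = 7.5551
B: (50 − 40.66)²/40.66 = 87.2356/40.66 = 2.1455
C: (45 − 38)²/38 = 49/38 = 1.2895
D: (31 − 43.7)²/43.7 = 161.29/43.7 = 3.6908
E: (45 − 32.3)²/32.3 = 161.29/32.3 = 4.9935
Sum = 19.674

19.674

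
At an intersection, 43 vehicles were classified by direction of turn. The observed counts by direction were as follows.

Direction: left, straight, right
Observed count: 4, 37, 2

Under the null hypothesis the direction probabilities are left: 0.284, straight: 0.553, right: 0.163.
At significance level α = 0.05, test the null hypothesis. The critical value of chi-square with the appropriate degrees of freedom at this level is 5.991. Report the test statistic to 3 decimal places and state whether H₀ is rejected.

Expected counts E_i = n·p_i: 43×0.284 = 12.212, 43×0.553 = 23.779, 43×0.163 = 7.009.
left: (4 − 12.212)²/12.212 = 67.436944/12.212 = 5.5222
straight: (37 − 23.779)²/23.779 = 174.794841/23.779 = 7.3508
right: (2 − 7.009)²/7.009 = 25.090081/7.009 = 3.5797
Sum = 16.453
df = 2. Since 16.453 > 5.991, we reject H₀.

16.453; reject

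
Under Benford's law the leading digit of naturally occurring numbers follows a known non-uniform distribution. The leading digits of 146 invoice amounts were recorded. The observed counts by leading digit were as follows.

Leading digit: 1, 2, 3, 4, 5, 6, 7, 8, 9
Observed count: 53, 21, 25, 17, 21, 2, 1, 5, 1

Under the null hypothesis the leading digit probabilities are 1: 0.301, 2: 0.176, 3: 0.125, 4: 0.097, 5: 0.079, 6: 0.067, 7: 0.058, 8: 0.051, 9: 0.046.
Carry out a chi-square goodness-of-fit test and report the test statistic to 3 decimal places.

32.003

Expected counts E_i = n·p_i: 146×0.301 = 43.946, 146×0.176 = 25.696, 146×0.125 = 18.25, 146×0.097 = 14.162, 146×0.079 = 11.534, 146×0.067 = 9.782, 146×0.058 = 8.468, 146×0.051 = 7.446, 146×0.046 = 6.716.
1: (53 − 43.946)²/43.946 = 81.974916/43.946 = 1.8654
2: (21 − 25.696)²/25.696 = 22.052416/25.696 = 0.8582
3: (25 − 18.25)²/18.25 = 45.5625/18.25 = 2.4966
4: (17 − 14.162)²/14.162 = 8.054244/14.162 = 0.5687
5: (21 − 11.534)²/11.534 = 89.605156/11.534 = 7.7688
6: (2 − 9.782)²/9.782 = 60.559524/9.782 = 6.1909
7: (1 − 8.468)²/8.468 = 55.771024/8.468 = 6.5861
8: (5 − 7.446)²/7.446 = 5.982916/7.446 = 0.8035
9: (1 − 6.716)²/6.716 = 32.672656/6.716 = 4.8649
Sum = 32.003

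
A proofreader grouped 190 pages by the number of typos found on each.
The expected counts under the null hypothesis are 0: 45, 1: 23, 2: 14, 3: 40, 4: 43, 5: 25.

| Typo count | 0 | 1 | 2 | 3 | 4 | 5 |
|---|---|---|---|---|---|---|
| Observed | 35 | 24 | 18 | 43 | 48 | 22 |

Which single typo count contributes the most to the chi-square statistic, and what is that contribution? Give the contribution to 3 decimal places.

0, 2.222

cat         O        E   (O−E)²/E
0          35       45     2.2222
1          24       23     0.0435
2          18       14     1.1429
3          43       40     0.2250
4          48       43     0.5814
5          22       25     0.3600
The largest term is for 0: 2.222.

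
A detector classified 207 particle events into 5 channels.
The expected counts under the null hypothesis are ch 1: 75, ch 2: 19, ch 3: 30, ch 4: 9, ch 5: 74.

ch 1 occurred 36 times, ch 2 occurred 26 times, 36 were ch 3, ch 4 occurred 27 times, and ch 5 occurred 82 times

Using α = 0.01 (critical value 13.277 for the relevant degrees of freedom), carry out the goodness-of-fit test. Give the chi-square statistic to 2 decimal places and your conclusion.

χ² = (36−75)²/75 + (26−19)²/19 + (36−30)²/30 + (27−9)²/9 + (82−74)²/74
   = 20.280 + 2.579 + 1.200 + 36.000 + 0.865
Sum = 60.92
df = 4. Since 60.92 > 13.277, we reject H₀.

60.92; reject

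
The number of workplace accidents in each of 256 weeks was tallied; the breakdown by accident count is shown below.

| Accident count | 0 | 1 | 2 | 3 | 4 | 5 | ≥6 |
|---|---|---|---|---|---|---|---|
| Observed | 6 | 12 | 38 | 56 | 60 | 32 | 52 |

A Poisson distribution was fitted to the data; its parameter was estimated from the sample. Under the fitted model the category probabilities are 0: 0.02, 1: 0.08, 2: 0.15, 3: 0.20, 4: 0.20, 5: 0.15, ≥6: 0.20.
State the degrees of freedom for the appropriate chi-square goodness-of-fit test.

5

There are k = 7 categories and 1 parameter estimated from the data, so df = 7 − 1 − 1 = 5.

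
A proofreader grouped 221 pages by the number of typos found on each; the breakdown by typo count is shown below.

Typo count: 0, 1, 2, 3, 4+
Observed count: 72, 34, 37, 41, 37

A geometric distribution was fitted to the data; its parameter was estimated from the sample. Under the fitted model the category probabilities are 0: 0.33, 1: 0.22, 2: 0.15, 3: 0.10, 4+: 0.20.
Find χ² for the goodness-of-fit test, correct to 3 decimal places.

22.191

Expected counts E_i = n·p_i: 221×0.33 = 72.93, 221×0.22 = 48.62, 221×0.15 = 33.15, 221×0.10 = 22.1, 221×0.20 = 44.2.
cat         O        E   (O−E)²/E
0          72    72.93     0.0119
1          34    48.62     4.3962
2          37    33.15     0.4471
3          41     22.1    16.1633
4+         37     44.2     1.1729
Sum = 22.191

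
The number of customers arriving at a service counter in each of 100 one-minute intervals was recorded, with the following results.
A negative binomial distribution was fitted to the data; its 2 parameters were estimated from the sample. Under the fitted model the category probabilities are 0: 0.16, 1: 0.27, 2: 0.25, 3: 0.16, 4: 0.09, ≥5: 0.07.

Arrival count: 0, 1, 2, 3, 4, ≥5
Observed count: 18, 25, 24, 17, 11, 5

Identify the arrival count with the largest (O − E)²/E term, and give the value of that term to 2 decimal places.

Expected counts E_i = n·p_i: 100×0.16 = 16, 100×0.27 = 27, 100×0.25 = 25, 100×0.16 = 16, 100×0.09 = 9, 100×0.07 = 7.
cat         O        E   (O−E)²/E
0          18       16      0.250
1          25       27      0.148
2          24       25      0.040
3          17       16      0.063
4          11        9      0.444
≥5          5        7      0.571
The largest term is for ≥5: 0.57.

≥5, 0.57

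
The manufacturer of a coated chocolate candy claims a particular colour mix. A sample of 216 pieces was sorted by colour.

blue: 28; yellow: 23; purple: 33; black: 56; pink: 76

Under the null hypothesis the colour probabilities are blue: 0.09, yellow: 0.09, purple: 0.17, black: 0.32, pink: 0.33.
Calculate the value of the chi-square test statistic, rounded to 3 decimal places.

7.601

Expected counts E_i = n·p_i: 216×0.09 = 19.44, 216×0.09 = 19.44, 216×0.17 = 36.72, 216×0.32 = 69.12, 216×0.33 = 71.28.
cat         O        E   (O−E)²/E
blue       28    19.44     3.7692
yellow     23    19.44     0.6519
purple     33    36.72     0.3769
black      56    69.12     2.4904
pink       76    71.28     0.3125
Sum = 7.601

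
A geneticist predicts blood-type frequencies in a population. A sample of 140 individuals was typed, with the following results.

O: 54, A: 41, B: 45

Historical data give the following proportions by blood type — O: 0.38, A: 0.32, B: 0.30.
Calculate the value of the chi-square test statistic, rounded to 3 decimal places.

0.549

Expected counts E_i = n·p_i: 140×0.38 = 53.2, 140×0.32 = 44.8, 140×0.30 = 42.
cat         O        E   (O−E)²/E
O          54     53.2     0.0120
A          41     44.8     0.3223
B          45       42     0.2143
Sum = 0.549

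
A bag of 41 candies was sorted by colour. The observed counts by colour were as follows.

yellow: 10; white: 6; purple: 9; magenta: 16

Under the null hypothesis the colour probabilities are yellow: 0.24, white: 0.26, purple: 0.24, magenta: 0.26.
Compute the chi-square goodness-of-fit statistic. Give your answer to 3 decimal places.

4.786

Expected counts E_i = n·p_i: 41×0.24 = 9.84, 41×0.26 = 10.66, 41×0.24 = 9.84, 41×0.26 = 10.66.
yellow: (10 − 9.84)²/9.84 = 0.0256/9.84 = 0.0026
white: (6 − 10.66)²/10.66 = 21.7156/10.66 = 2.0371
purple: (9 − 9.84)²/9.84 = 0.7056/9.84 = 0.0717
magenta: (16 − 10.66)²/10.66 = 28.5156/10.66 = 2.6750
Sum = 4.786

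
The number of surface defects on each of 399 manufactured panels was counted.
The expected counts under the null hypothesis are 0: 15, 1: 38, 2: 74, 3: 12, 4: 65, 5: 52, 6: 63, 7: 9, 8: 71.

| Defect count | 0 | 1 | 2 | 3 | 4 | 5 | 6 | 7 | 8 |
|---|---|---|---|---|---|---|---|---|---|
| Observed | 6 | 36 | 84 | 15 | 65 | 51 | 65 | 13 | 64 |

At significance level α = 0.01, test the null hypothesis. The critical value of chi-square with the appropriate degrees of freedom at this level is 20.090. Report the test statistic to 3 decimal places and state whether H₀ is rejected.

0: (6 − 15)²/15 = 81/15 = 5.4000
1: (36 − 38)²/38 = 4/38 = 0.1053
2: (84 − 74)²/74 = 100/74 = 1.3514
3: (15 − 12)²/12 = 9/12 = 0.7500
4: (65 − 65)²/65 = 0/65 = 0.0000
5: (51 − 52)²/52 = 1/52 = 0.0192
6: (65 − 63)²/63 = 4/63 = 0.0635
7: (13 − 9)²/9 = 16/9 = 1.7778
8: (64 − 71)²/71 = 49/71 = 0.6901
Sum = 10.157
df = 8. Since 10.157 < 20.090, we do not reject H₀.

10.157; do not reject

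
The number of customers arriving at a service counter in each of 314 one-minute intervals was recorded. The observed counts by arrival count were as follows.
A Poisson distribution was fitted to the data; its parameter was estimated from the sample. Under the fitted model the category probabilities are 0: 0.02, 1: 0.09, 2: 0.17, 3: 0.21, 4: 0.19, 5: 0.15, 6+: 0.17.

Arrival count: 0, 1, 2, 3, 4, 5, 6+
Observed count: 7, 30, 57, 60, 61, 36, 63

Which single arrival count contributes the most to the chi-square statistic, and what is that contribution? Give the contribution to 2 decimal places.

Expected counts E_i = n·p_i: 314×0.02 = 6.28, 314×0.09 = 28.26, 314×0.17 = 53.38, 314×0.21 = 65.94, 314×0.19 = 59.66, 314×0.15 = 47.1, 314×0.17 = 53.38.
χ² = (7−6.28)²/6.28 + (30−28.26)²/28.26 + (57−53.38)²/53.38 + (60−65.94)²/65.94 + (61−59.66)²/59.66 + (36−47.1)²/47.1 + (63−53.38)²/53.38
   = 0.083 + 0.107 + 0.245 + 0.535 + 0.030 + 2.616 + 1.734
The largest term is for 5: 2.62.

5, 2.62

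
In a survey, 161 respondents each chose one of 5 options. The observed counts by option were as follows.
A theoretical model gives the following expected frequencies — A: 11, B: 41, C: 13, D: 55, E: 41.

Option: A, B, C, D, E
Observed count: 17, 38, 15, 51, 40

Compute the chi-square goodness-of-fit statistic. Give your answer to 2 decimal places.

4.12

A: (17 − 11)²/11 = 36/11 = 3.273
B: (38 − 41)²/41 = 9/41 = 0.220
C: (15 − 13)²/13 = 4/13 = 0.308
D: (51 − 55)²/55 = 16/55 = 0.291
E: (40 − 41)²/41 = 1/41 = 0.024
Sum = 4.12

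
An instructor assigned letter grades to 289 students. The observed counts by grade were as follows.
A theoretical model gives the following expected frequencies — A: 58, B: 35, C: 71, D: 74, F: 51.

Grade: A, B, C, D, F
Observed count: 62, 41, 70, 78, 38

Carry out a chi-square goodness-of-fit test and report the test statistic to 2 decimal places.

χ² = (62−58)²/58 + (41−35)²/35 + (70−71)²/71 + (78−74)²/74 + (38−51)²/51
   = 0.276 + 1.029 + 0.014 + 0.216 + 3.314
Sum = 4.85

4.85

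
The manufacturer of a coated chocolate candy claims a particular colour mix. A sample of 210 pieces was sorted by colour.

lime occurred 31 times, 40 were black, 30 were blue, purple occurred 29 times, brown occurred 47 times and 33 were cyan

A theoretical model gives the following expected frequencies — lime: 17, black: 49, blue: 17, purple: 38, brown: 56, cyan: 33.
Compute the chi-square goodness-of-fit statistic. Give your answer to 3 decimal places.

cat         O        E   (O−E)²/E
lime       31       17    11.5294
black      40       49     1.6531
blue       30       17     9.9412
purple     29       38     2.1316
brown      47       56     1.4464
cyan       33       33     0.0000
Sum = 26.702

26.702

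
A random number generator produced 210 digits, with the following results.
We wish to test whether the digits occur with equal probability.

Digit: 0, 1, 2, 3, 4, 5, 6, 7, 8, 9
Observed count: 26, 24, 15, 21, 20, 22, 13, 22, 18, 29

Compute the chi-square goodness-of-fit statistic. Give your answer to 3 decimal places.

10.000

Under H₀ each category has probability 1/10, so each expected count is 210/10 = 21.
cat         O        E   (O−E)²/E
0          26       21     1.1905
1          24       21     0.4286
2          15       21     1.7143
3          21       21     0.0000
4          20       21     0.0476
5          22       21     0.0476
6          13       21     3.0476
7          22       21     0.0476
8          18       21     0.4286
9          29       21     3.0476
Sum = 10.000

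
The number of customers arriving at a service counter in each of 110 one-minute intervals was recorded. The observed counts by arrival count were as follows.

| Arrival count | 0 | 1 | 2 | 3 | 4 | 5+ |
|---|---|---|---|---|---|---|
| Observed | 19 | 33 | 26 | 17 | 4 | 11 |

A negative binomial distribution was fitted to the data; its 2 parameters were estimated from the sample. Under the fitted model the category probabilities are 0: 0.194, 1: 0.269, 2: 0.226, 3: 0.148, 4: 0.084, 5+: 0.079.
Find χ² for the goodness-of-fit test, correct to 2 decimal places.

4.32

Expected counts E_i = n·p_i: 110×0.194 = 21.34, 110×0.269 = 29.59, 110×0.226 = 24.86, 110×0.148 = 16.28, 110×0.084 = 9.24, 110×0.079 = 8.69.
χ² = (19−21.34)²/21.34 + (33−29.59)²/29.59 + (26−24.86)²/24.86 + (17−16.28)²/16.28 + (4−9.24)²/9.24 + (11−8.69)²/8.69
   = 0.257 + 0.393 + 0.052 + 0.032 + 2.972 + 0.614
Sum = 4.32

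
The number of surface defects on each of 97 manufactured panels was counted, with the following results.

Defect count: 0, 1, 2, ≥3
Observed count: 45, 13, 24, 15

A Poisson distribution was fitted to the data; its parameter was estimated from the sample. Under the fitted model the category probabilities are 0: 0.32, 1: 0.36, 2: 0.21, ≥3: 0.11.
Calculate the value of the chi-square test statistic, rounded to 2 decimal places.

Expected counts E_i = n·p_i: 97×0.32 = 31.04, 97×0.36 = 34.92, 97×0.21 = 20.37, 97×0.11 = 10.67.
0: (45 − 31.04)²/31.04 = 194.8816/31.04 = 6.278
1: (13 − 34.92)²/34.92 = 480.4864/34.92 = 13.760
2: (24 − 20.37)²/20.37 = 13.1769/20.37 = 0.647
≥3: (15 − 10.67)²/10.67 = 18.7489/10.67 = 1.757
Sum = 22.44

22.44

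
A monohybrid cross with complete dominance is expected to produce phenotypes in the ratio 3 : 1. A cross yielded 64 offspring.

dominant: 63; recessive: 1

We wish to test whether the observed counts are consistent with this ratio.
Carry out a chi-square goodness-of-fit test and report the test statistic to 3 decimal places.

18.750

Ratio total = 4. Expected counts: 64×3/4 = 48, 64×1/4 = 16.
χ² = (63−48)²/48 + (1−16)²/16
   = 4.6875 + 14.0625
Sum = 18.750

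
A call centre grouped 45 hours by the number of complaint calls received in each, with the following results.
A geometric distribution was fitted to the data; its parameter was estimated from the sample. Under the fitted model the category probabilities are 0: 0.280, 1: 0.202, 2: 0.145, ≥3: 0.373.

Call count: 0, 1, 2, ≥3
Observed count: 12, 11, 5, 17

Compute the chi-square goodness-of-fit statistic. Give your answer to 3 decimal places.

0.789

Expected counts E_i = n·p_i: 45×0.280 = 12.6, 45×0.202 = 9.09, 45×0.145 = 6.525, 45×0.373 = 16.785.
cat         O        E   (O−E)²/E
0          12     12.6     0.0286
1          11     9.09     0.4013
2           5    6.525     0.3564
≥3         17   16.785     0.0028
Sum = 0.789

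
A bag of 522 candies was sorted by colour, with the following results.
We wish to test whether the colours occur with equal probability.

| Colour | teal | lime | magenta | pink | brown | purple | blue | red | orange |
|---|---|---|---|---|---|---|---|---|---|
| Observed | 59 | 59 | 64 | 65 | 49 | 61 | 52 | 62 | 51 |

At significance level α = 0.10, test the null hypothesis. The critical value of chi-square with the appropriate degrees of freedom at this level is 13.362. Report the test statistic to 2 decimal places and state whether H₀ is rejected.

Under H₀ each category has probability 1/9, so each expected count is 522/9 = 58.
χ² = (59−58)²/58 + (59−58)²/58 + (64−58)²/58 + (65−58)²/58 + (49−58)²/58 + (61−58)²/58 + (52−58)²/58 + (62−58)²/58 + (51−58)²/58
   = 0.017 + 0.017 + 0.621 + 0.845 + 1.397 + 0.155 + 0.621 + 0.276 + 0.845
Sum = 4.79
df = 8. Since 4.79 < 13.362, we do not reject H₀.

4.79; do not reject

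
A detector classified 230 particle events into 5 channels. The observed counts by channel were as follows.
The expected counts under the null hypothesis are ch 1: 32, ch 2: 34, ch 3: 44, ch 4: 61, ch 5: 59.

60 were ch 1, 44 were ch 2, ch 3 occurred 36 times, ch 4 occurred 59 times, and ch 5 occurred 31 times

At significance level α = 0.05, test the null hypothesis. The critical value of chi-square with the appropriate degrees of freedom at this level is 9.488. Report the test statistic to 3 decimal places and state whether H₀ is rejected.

42.249; reject

cat         O        E   (O−E)²/E
ch 1       60       32    24.5000
ch 2       44       34     2.9412
ch 3       36       44     1.4545
ch 4       59       61     0.0656
ch 5       31       59    13.2881
Sum = 42.249
df = 4. Since 42.249 > 9.488, we reject H₀.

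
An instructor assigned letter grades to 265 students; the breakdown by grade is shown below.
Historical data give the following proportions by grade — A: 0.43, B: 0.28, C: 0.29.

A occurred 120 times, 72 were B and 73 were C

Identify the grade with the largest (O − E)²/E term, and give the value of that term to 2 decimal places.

Expected counts E_i = n·p_i: 265×0.43 = 113.95, 265×0.28 = 74.2, 265×0.29 = 76.85.
cat         O        E   (O−E)²/E
A         120   113.95      0.321
B          72     74.2      0.065
C          73    76.85      0.193
The largest term is for A: 0.32.

A, 0.32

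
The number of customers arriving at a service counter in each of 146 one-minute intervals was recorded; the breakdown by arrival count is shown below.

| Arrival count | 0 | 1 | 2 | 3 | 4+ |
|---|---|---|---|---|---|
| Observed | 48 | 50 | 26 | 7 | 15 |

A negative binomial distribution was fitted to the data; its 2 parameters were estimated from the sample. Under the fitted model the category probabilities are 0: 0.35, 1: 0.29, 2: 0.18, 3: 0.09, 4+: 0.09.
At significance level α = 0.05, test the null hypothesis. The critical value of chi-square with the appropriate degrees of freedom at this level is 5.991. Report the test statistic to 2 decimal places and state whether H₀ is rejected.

4.71; do not reject

Expected counts E_i = n·p_i: 146×0.35 = 51.1, 146×0.29 = 42.34, 146×0.18 = 26.28, 146×0.09 = 13.14, 146×0.09 = 13.14.
χ² = (48−51.1)²/51.1 + (50−42.34)²/42.34 + (26−26.28)²/26.28 + (7−13.14)²/13.14 + (15−13.14)²/13.14
   = 0.188 + 1.386 + 0.003 + 2.869 + 0.263
Sum = 4.71
df = 2. Since 4.71 < 5.991, we do not reject H₀.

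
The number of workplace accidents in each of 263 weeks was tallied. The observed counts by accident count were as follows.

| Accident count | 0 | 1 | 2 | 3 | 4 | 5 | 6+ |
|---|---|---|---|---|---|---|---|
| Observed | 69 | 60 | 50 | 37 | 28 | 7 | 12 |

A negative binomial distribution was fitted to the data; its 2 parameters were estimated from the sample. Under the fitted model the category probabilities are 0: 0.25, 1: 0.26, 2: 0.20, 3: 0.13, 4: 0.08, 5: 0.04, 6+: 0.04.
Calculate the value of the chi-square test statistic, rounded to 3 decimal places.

Expected counts E_i = n·p_i: 263×0.25 = 65.75, 263×0.26 = 68.38, 263×0.20 = 52.6, 263×0.13 = 34.19, 263×0.08 = 21.04, 263×0.04 = 10.52, 263×0.04 = 10.52.
χ² = (69−65.75)²/65.75 + (60−68.38)²/68.38 + (50−52.6)²/52.6 + (37−34.19)²/34.19 + (28−21.04)²/21.04 + (7−10.52)²/10.52 + (12−10.52)²/10.52
   = 0.1606 + 1.0270 + 0.1285 + 0.2309 + 2.3024 + 1.1778 + 0.2082
Sum = 5.235

5.235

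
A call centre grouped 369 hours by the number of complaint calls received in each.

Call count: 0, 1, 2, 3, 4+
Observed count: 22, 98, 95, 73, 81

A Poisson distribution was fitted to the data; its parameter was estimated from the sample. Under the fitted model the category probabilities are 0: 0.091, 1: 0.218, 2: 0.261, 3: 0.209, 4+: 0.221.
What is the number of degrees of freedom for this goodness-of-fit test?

3

There are k = 5 categories and 1 parameter estimated from the data, so df = 5 − 1 − 1 = 3.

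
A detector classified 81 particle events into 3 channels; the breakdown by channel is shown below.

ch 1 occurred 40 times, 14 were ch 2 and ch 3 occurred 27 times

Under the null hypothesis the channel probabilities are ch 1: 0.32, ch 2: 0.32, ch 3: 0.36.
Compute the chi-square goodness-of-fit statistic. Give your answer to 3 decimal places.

Expected counts E_i = n·p_i: 81×0.32 = 25.92, 81×0.32 = 25.92, 81×0.36 = 29.16.
χ² = (40−25.92)²/25.92 + (14−25.92)²/25.92 + (27−29.16)²/29.16
   = 7.6484 + 5.4817 + 0.1600
Sum = 13.290

13.290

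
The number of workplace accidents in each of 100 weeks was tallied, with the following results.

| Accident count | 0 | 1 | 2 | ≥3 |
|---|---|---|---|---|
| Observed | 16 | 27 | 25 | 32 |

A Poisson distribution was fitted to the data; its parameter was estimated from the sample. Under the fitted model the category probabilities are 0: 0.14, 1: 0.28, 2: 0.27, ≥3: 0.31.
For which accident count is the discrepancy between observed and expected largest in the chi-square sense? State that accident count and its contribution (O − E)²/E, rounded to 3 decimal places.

Expected counts E_i = n·p_i: 100×0.14 = 14, 100×0.28 = 28, 100×0.27 = 27, 100×0.31 = 31.
cat         O        E   (O−E)²/E
0          16       14     0.2857
1          27       28     0.0357
2          25       27     0.1481
≥3         32       31     0.0323
The largest term is for 0: 0.286.

0, 0.286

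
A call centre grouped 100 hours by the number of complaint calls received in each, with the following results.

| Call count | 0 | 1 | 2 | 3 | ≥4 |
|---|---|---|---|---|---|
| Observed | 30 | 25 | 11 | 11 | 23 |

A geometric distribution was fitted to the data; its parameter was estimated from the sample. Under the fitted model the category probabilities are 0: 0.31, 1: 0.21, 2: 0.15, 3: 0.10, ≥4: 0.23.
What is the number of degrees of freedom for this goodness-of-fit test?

3

There are k = 5 categories and 1 parameter estimated from the data, so df = 5 − 1 − 1 = 3.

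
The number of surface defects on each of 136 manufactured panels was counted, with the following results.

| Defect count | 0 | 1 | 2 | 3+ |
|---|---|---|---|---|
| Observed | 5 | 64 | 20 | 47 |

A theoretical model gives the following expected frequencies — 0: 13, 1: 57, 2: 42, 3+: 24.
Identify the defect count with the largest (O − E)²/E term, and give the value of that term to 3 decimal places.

3+, 22.042

0: (5 − 13)²/13 = 64/13 = 4.9231
1: (64 − 57)²/57 = 49/57 = 0.8596
2: (20 − 42)²/42 = 484/42 = 11.5238
3+: (47 − 24)²/24 = 529/24 = 22.0417
The largest term is for 3+: 22.042.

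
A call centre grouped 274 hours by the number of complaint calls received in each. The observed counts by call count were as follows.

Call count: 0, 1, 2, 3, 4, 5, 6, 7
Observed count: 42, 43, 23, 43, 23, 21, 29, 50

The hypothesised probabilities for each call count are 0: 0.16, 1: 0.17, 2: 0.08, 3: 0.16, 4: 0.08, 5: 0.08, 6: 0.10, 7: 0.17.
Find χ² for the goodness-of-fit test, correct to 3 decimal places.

0.858

Expected counts E_i = n·p_i: 274×0.16 = 43.84, 274×0.17 = 46.58, 274×0.08 = 21.92, 274×0.16 = 43.84, 274×0.08 = 21.92, 274×0.08 = 21.92, 274×0.10 = 27.4, 274×0.17 = 46.58.
cat         O        E   (O−E)²/E
0          42    43.84     0.0772
1          43    46.58     0.2751
2          23    21.92     0.0532
3          43    43.84     0.0161
4          23    21.92     0.0532
5          21    21.92     0.0386
6          29     27.4     0.0934
7          50    46.58     0.2511
Sum = 0.858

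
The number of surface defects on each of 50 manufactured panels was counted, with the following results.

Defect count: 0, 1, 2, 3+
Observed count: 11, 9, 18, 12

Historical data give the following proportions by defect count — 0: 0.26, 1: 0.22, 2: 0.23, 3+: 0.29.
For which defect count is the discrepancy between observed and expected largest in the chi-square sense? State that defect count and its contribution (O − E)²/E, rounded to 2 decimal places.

Expected counts E_i = n·p_i: 50×0.26 = 13, 50×0.22 = 11, 50×0.23 = 11.5, 50×0.29 = 14.5.
χ² = (11−13)²/13 + (9−11)²/11 + (18−11.5)²/11.5 + (12−14.5)²/14.5
   = 0.308 + 0.364 + 3.674 + 0.431
The largest term is for 2: 3.67.

2, 3.67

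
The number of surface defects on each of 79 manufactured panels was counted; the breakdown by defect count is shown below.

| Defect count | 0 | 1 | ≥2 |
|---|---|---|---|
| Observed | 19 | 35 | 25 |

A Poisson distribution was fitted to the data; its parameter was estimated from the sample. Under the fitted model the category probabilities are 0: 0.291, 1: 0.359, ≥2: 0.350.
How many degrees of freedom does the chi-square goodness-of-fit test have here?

1

There are k = 3 categories and 1 parameter estimated from the data, so df = 3 − 1 − 1 = 1.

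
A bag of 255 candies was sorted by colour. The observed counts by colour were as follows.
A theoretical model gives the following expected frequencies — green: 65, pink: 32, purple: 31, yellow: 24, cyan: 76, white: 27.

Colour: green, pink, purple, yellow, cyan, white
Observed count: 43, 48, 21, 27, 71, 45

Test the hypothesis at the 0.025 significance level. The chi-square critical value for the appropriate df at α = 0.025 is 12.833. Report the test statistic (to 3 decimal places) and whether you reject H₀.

green: (43 − 65)²/65 = 484/65 = 7.4462
pink: (48 − 32)²/32 = 256/32 = 8.0000
purple: (21 − 31)²/31 = 100/31 = 3.2258
yellow: (27 − 24)²/24 = 9/24 = 0.3750
cyan: (71 − 76)²/76 = 25/76 = 0.3289
white: (45 − 27)²/27 = 324/27 = 12.0000
Sum = 31.376
df = 5. Since 31.376 > 12.833, we reject H₀.

31.376; reject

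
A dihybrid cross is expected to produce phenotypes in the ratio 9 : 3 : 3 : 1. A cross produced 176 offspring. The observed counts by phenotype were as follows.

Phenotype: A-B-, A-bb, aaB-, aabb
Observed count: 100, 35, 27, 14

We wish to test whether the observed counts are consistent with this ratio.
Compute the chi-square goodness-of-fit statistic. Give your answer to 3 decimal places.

2.040

Ratio total = 16. Expected counts: 176×9/16 = 99, 176×3/16 = 33, 176×3/16 = 33, 176×1/16 = 11.
cat         O        E   (O−E)²/E
A-B-      100       99     0.0101
A-bb       35       33     0.1212
aaB-       27       33     1.0909
aabb       14       11     0.8182
Sum = 2.040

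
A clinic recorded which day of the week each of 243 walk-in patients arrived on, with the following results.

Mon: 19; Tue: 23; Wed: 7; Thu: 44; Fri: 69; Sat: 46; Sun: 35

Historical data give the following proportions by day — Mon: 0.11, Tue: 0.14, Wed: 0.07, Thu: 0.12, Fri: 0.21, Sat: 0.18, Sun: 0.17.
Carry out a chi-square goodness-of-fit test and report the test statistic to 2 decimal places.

26.66

Expected counts E_i = n·p_i: 243×0.11 = 26.73, 243×0.14 = 34.02, 243×0.07 = 17.01, 243×0.12 = 29.16, 243×0.21 = 51.03, 243×0.18 = 43.74, 243×0.17 = 41.31.
χ² = (19−26.73)²/26.73 + (23−34.02)²/34.02 + (7−17.01)²/17.01 + (44−29.16)²/29.16 + (69−51.03)²/51.03 + (46−43.74)²/43.74 + (35−41.31)²/41.31
   = 2.235 + 3.570 + 5.891 + 7.552 + 6.328 + 0.117 + 0.964
Sum = 26.66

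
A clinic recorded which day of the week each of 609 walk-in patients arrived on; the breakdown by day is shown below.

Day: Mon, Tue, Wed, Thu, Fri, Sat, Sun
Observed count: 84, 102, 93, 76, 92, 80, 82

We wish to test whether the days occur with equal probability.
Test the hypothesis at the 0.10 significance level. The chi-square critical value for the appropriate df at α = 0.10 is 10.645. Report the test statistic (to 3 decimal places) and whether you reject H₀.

5.632; do not reject

Under H₀ each category has probability 1/7, so each expected count is 609/7 = 87.
Mon: (84 − 87)²/87 = 9/87 = 0.1034
Tue: (102 − 87)²/87 = 225/87 = 2.5862
Wed: (93 − 87)²/87 = 36/87 = 0.4138
Thu: (76 − 87)²/87 = 121/87 = 1.3908
Fri: (92 − 87)²/87 = 25/87 = 0.2874
Sat: (80 − 87)²/87 = 49/87 = 0.5632
Sun: (82 − 87)²/87 = 25/87 = 0.2874
Sum = 5.632
df = 6. Since 5.632 < 10.645, we do not reject H₀.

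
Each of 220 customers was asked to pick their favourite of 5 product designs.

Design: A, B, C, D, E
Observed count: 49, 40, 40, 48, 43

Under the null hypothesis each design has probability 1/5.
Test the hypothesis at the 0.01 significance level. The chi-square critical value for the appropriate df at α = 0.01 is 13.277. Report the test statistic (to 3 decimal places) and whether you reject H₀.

Expected count for each of the 5 categories: 220/5 = 44.
A: (49 − 44)²/44 = 25/44 = 0.5682
B: (40 − 44)²/44 = 16/44 = 0.3636
C: (40 − 44)²/44 = 16/44 = 0.3636
D: (48 − 44)²/44 = 16/44 = 0.3636
E: (43 − 44)²/44 = 1/44 = 0.0227
Sum = 1.682
df = 4. Since 1.682 < 13.277, we do not reject H₀.

1.682; do not reject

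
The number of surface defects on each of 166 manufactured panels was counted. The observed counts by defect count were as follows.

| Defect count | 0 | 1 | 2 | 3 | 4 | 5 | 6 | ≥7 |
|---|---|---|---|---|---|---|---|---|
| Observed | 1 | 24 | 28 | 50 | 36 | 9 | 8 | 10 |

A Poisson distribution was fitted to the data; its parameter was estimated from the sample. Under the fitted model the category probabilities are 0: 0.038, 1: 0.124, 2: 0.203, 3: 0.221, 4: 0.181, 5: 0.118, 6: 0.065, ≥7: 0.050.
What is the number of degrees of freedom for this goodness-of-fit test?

There are k = 8 categories and 1 parameter estimated from the data, so df = 8 − 1 − 1 = 6.

6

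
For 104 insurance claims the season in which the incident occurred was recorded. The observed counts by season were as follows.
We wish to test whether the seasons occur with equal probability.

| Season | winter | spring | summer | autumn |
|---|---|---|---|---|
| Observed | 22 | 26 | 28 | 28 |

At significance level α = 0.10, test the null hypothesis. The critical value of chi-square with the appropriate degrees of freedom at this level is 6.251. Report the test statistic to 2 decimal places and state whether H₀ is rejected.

0.92; do not reject

Under H₀ each category has probability 1/4, so each expected count is 104/4 = 26.
winter: (22 − 26)²/26 = 16/26 = 0.615
spring: (26 − 26)²/26 = 0/26 = 0.000
summer: (28 − 26)²/26 = 4/26 = 0.154
autumn: (28 − 26)²/26 = 4/26 = 0.154
Sum = 0.92
df = 3. Since 0.92 < 6.251, we do not reject H₀.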